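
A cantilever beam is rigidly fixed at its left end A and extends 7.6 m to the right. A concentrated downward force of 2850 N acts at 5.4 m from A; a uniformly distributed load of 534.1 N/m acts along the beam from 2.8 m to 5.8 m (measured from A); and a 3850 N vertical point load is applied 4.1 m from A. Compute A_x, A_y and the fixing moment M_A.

A_x = 0, A_y = 8302 N, M_A = 38060 N·m

Resultant of the distributed load: 534.1 × 3 = 1602.3 N at 4.3 m from A.
ΣF_x = 0: A_x = 0.
ΣF_y = 0: A_y − 2850 − 534.1·3 − 3850 = 0 → A_y = 8302 N.
ΣM about A: M_A − 2850·5.4 − (534.1·3)·4.3 − 3850·4.1 = 0 → M_A = 38060 N·m.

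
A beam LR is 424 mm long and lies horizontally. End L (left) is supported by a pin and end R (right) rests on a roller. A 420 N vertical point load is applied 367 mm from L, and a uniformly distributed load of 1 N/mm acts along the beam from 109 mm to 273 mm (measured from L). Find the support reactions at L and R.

Resultant of the distributed load: 1 × 164 = 164 N at 191 mm from L.
ΣM about L: R_y·424 − 420·367 − (1·164)·191 = 0 → R_y = 185464/424 = 437.415 ≈ 437.4 N.
ΣF_y = 0: L_y + 437.415 − 420 − 1·164 = 0 → L_y = 146.6 N.
ΣF_x = 0: no horizontal applied forces, so L_x = 0.

L_x = 0, L_y = 146.6 N, R_y = 437.4 N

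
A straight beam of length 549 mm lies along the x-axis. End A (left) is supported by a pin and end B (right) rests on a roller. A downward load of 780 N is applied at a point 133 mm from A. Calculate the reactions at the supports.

Moments about A: B_y·549 − 780·133 = 0 → B_y = 103740/549 = 188.962 ≈ 189.0 N.
ΣF_y = 0: A_y + 188.962 − 780 = 0 → A_y = 591.0 N.
ΣF_x = 0: no horizontal applied forces, so A_x = 0.

A_x = 0, A_y = 591.0 N, B_y = 189.0 N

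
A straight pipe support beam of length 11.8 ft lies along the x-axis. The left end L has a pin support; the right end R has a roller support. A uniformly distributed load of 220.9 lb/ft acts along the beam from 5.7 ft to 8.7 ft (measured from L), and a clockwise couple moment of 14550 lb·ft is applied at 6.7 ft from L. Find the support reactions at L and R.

L_x = 0, L_y = -974.7 lb, R_y = 1637 lb

Resultant of the distributed load: 220.9 × 3 = 662.7 lb at 7.2 ft from L.
Moments about L: R_y·11.8 − (220.9·3)·7.2 − 14550 = 0 → R_y = 19321.44/11.8 = 1637.41 ≈ 1637 lb.
ΣF_y = 0: L_y + 1637.41 − 220.9·3 = 0 → L_y = -974.7 lb.
ΣF_x = 0: no horizontal applied forces, so L_x = 0.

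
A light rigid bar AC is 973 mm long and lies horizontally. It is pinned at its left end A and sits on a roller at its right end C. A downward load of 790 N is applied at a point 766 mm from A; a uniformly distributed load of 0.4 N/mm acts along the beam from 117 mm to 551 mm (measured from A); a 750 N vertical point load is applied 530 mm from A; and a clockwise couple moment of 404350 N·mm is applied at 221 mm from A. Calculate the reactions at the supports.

Resultant of the distributed load: 0.4 × 434 = 173.6 N at 334 mm from A.
Taking moments about A: C_y·973 − 790·766 − (0.4·434)·334 − 750·530 − 404350 = 0 → C_y = 1464972.4/973 = 1505.62 ≈ 1506 N.
ΣF_y = 0: A_y + 1505.62 − 790 − 0.4·434 − 750 = 0 → A_y = 208.0 N.
ΣF_x = 0: no horizontal applied forces, so A_x = 0.

A_x = 0, A_y = 208.0 N, C_y = 1506 N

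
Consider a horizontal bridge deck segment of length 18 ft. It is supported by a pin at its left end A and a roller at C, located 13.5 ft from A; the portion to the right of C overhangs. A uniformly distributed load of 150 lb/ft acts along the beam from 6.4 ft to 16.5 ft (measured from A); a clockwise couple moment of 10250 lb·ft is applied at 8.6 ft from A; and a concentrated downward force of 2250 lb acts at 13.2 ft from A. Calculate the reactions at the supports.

A_x = 0, A_y = -479.2 lb, C_y = 4244 lb

Resultant of the distributed load: 150 × 10.1 = 1515 lb at 11.45 ft from A.
Moments about A: C_y·13.5 − (150·10.1)·11.45 − 10250 − 2250·13.2 = 0 → C_y = 57296.75/13.5 = 4244.2 ≈ 4244 lb.
ΣF_y = 0: A_y + 4244.2 − 150·10.1 − 2250 = 0 → A_y = -479.2 lb.
ΣF_x = 0: no horizontal applied forces, so A_x = 0.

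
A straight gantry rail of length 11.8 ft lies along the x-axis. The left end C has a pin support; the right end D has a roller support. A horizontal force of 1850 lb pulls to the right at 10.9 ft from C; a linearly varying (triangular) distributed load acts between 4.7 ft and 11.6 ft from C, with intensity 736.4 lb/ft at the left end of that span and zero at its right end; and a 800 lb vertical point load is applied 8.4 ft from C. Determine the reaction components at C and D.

Resultant of the triangular load: ½ × 736.4 × 6.9 = 2540.58 lb, acting at 7 ft from C (one-third of the span from the peak).
ΣM about C: D_y·11.8 − (½·736.4·6.9)·7 − 800·8.4 = 0 → D_y = 24504.06/11.8 = 2076.62 ≈ 2077 lb.
ΣF_y = 0: C_y + 2076.62 − ½·736.4·6.9 − 800 = 0 → C_y = 1264 lb.
ΣF_x = 0: C_x + 1850 = 0 → C_x = -1850 lb.

C_x = -1850 lb, C_y = 1264 lb, D_y = 2077 lb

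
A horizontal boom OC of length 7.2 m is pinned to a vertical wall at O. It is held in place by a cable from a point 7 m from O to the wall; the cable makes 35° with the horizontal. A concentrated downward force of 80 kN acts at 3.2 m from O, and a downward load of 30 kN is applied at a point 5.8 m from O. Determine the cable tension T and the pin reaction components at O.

ΣM about O: T·sin35°·7 − 80·3.2 − 30·5.8 = 0 → T = 430/(7·0.573576) = 107.098 ≈ 107.1 kN.
ΣF_x = 0: O_x − T·cos35° = 0 → O_x = 107.098 × 0.819152 = 87.73 kN.
ΣF_y = 0: O_y + T·sin35° − 80 − 30 = 0 → O_y = 110 − 107.098 × 0.573576 = 48.57 kN.

T = 107.1 kN, O_x = 87.73 kN, O_y = 48.57 kN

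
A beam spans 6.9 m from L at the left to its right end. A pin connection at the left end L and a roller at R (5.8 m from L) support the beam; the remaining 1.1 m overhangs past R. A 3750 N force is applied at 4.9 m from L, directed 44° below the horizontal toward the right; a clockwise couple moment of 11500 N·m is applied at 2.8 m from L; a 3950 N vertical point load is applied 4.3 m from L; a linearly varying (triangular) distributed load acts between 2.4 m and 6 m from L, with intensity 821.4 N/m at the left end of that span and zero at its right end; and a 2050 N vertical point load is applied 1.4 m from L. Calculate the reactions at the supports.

L_x = -2698 N, L_y = 1559 N, R_y = 8524 N

Resultant of the triangular load: ½ × 821.4 × 3.6 = 1478.52 N, acting at 3.6 m from L (one-third of the span from the peak).
ΣM about L: R_y·5.8 − 3750·sin44°·4.9 − 11500 − 3950·4.3 − (½·821.4·3.6)·3.6 − 2050·1.4 = 0 → R_y = 49442/5.8 = 8524.48 ≈ 8524 N.
ΣF_y = 0: L_y + 8524.48 − 3750·sin44° − 3950 − ½·821.4·3.6 − 2050 = 0 → L_y = 1559 N.
ΣF_x = 0: L_x + 3750·cos44° = 0 → L_x = -2698 N.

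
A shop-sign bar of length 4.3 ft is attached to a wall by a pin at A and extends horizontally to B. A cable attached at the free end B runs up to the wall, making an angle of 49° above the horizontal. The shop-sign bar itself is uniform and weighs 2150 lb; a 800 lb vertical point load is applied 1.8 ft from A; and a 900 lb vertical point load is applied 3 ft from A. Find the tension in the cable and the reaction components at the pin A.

ΣM about A: T·sin49°·4.3 − 2150·2.15 − 800·1.8 − 900·3 = 0 → T = 8762.5/(4.3·0.75471) = 2700.1 ≈ 2700 lb.
ΣF_x = 0: A_x − T·cos49° = 0 → A_x = 2700.1 × 0.656059 = 1771 lb.
ΣF_y = 0: A_y + T·sin49° − 2150 − 800 − 900 = 0 → A_y = 3850 − 2700.1 × 0.75471 = 1812 lb.

T = 2700 lb, A_x = 1771 lb, A_y = 1812 lb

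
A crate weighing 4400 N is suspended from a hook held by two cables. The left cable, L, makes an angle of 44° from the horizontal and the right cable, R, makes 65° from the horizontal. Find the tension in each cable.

T_L = 1967 N, T_R = 3347 N

ΣF_x = 0: −T_L·cos44° + T_R·cos65° = 0 → T_R = 1.7021·T_L.
ΣF_y = 0: T_L·sin44° + T_R·sin65° = 4400.
Substitute: T_L·(0.694658 + 1.7021·0.906308) = 4400 → T_L = 1966.67 ≈ 1967 N.
Then T_R = 1.7021 × 1966.67 = 3347 N.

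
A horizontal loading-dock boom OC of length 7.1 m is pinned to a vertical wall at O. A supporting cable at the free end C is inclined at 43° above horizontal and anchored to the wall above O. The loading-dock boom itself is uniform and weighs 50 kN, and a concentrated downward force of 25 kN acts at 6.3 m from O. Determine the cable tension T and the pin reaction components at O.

ΣM about O: T·sin43°·7.1 − 50·3.55 − 25·6.3 = 0 → T = 335/(7.1·0.681998) = 69.1836 ≈ 69.18 kN.
ΣF_x = 0: O_x − T·cos43° = 0 → O_x = 69.1836 × 0.731354 = 50.60 kN.
ΣF_y = 0: O_y + T·sin43° − 50 − 25 = 0 → O_y = 75 − 69.1836 × 0.681998 = 27.82 kN.

T = 69.18 kN, O_x = 50.60 kN, O_y = 27.82 kN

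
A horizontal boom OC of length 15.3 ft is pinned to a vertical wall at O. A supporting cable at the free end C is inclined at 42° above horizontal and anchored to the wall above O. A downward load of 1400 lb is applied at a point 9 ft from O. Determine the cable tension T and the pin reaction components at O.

T = 1231 lb, O_x = 914.6 lb, O_y = 576.5 lb

ΣM about O: T·sin42°·15.3 − 1400·9 = 0 → T = 12600/(15.3·0.669131) = 1230.74 ≈ 1231 lb.
ΣF_x = 0: O_x − T·cos42° = 0 → O_x = 1230.74 × 0.743145 = 914.6 lb.
ΣF_y = 0: O_y + T·sin42° − 1400 = 0 → O_y = 1400 − 1230.74 × 0.669131 = 576.5 lb.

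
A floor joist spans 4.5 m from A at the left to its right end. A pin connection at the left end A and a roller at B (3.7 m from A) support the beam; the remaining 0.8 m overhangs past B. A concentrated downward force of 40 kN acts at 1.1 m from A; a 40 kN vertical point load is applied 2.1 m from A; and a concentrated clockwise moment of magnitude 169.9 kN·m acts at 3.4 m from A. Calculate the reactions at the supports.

A_x = 0, A_y = -0.5135 kN, B_y = 80.51 kN

Taking moments about A: B_y·3.7 − 40·1.1 − 40·2.1 − 169.9 = 0 → B_y = 297.9/3.7 = 80.5135 ≈ 80.51 kN.
ΣF_y = 0: A_y + 80.5135 − 40 − 40 = 0 → A_y = -0.5135 kN.
ΣF_x = 0: no horizontal applied forces, so A_x = 0.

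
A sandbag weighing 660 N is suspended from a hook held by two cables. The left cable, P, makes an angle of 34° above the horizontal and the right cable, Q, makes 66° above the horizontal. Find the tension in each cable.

ΣF_x = 0: −T_P·cos34° + T_Q·cos66° = 0 → T_Q = 2.03827·T_P.
ΣF_y = 0: T_P·sin34° + T_Q·sin66° = 660.
Substitute: T_P·(0.559193 + 2.03827·0.913545) = 660 → T_P = 272.587 ≈ 272.6 N.
Then T_Q = 2.03827 × 272.587 = 555.6 N.

T_P = 272.6 N, T_Q = 555.6 N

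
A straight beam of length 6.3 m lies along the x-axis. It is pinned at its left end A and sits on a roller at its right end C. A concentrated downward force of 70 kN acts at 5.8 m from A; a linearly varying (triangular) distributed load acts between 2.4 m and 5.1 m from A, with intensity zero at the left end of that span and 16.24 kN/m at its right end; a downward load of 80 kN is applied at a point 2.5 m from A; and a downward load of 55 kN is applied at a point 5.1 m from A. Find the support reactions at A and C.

Resultant of the triangular load: ½ × 16.24 × 2.7 = 21.924 kN, acting at 4.2 m from A (one-third of the span from the peak).
ΣM about A: C_y·6.3 − 70·5.8 − (½·16.24·2.7)·4.2 − 80·2.5 − 55·5.1 = 0 → C_y = 978.5808/6.3 = 155.33 ≈ 155.3 kN.
ΣF_y = 0: A_y + 155.33 − 70 − ½·16.24·2.7 − 80 − 55 = 0 → A_y = 71.59 kN.
ΣF_x = 0: no horizontal applied forces, so A_x = 0.

A_x = 0, A_y = 71.59 kN, C_y = 155.3 kN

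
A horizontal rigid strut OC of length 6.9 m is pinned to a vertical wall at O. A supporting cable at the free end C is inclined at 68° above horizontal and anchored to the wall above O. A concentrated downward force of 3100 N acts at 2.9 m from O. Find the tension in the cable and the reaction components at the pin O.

ΣM about O: T·sin68°·6.9 − 3100·2.9 = 0 → T = 8990/(6.9·0.927184) = 1405.22 ≈ 1405 N.
ΣF_x = 0: O_x − T·cos68° = 0 → O_x = 1405.22 × 0.374607 = 526.4 N.
ΣF_y = 0: O_y + T·sin68° − 3100 = 0 → O_y = 3100 − 1405.22 × 0.927184 = 1797 N.

T = 1405 N, O_x = 526.4 N, O_y = 1797 N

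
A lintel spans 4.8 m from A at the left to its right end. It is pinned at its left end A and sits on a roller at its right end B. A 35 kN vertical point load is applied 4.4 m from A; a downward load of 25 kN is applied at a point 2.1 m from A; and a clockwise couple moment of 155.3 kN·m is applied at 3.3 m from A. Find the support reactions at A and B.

ΣM about A: B_y·4.8 − 35·4.4 − 25·2.1 − 155.3 = 0 → B_y = 361.8/4.8 = 75.375 ≈ 75.38 kN.
ΣF_y = 0: A_y + 75.375 − 35 − 25 = 0 → A_y = -15.38 kN.
ΣF_x = 0: no horizontal applied forces, so A_x = 0.

A_x = 0, A_y = -15.38 kN, B_y = 75.38 kN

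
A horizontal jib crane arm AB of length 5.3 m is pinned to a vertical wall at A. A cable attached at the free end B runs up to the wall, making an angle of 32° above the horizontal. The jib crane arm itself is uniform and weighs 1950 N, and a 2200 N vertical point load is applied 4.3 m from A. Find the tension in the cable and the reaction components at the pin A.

ΣM about A: T·sin32°·5.3 − 1950·2.65 − 2200·4.3 = 0 → T = 14627.5/(5.3·0.529919) = 5208.17 ≈ 5208 N.
ΣF_x = 0: A_x − T·cos32° = 0 → A_x = 5208.17 × 0.848048 = 4417 N.
ΣF_y = 0: A_y + T·sin32° − 1950 − 2200 = 0 → A_y = 4150 − 5208.17 × 0.529919 = 1390 N.

T = 5208 N, A_x = 4417 N, A_y = 1390 N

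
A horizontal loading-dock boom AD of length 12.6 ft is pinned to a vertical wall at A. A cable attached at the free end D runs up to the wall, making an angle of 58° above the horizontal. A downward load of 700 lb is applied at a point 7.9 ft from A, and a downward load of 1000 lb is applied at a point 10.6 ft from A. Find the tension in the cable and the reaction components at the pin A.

T = 1510 lb, A_x = 799.9 lb, A_y = 419.8 lb

ΣM about A: T·sin58°·12.6 − 700·7.9 − 1000·10.6 = 0 → T = 16130/(12.6·0.848048) = 1509.54 ≈ 1510 lb.
ΣF_x = 0: A_x − T·cos58° = 0 → A_x = 1509.54 × 0.529919 = 799.9 lb.
ΣF_y = 0: A_y + T·sin58° − 700 − 1000 = 0 → A_y = 1700 − 1509.54 × 0.848048 = 419.8 lb.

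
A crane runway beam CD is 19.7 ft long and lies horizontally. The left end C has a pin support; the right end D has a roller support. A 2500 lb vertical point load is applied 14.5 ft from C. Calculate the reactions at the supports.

ΣM about C: D_y·19.7 − 2500·14.5 = 0 → D_y = 36250/19.7 = 1840.1 ≈ 1840 lb.
ΣF_y = 0: C_y + 1840.1 − 2500 = 0 → C_y = 659.9 lb.
ΣF_x = 0: no horizontal applied forces, so C_x = 0.

C_x = 0, C_y = 659.9 lb, D_y = 1840 lb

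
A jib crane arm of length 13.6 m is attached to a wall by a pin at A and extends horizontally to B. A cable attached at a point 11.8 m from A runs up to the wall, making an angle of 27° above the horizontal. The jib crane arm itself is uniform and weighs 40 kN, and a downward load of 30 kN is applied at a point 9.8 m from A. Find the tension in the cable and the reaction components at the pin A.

T = 105.7 kN, A_x = 94.14 kN, A_y = 22.03 kN

ΣM about A: T·sin27°·11.8 − 40·6.8 − 30·9.8 = 0 → T = 566/(11.8·0.45399) = 105.655 ≈ 105.7 kN.
ΣF_x = 0: A_x − T·cos27° = 0 → A_x = 105.655 × 0.891007 = 94.14 kN.
ΣF_y = 0: A_y + T·sin27° − 40 − 30 = 0 → A_y = 70 − 105.655 × 0.45399 = 22.03 kN.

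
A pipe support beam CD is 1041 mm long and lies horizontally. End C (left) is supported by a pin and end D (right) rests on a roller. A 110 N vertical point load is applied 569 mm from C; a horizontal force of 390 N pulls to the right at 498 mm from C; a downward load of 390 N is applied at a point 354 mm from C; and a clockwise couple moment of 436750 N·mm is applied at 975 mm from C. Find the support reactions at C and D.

ΣM about C: D_y·1041 − 110·569 − 390·354 − 436750 = 0 → D_y = 637400/1041 = 612.296 ≈ 612.3 N.
ΣF_y = 0: C_y + 612.296 − 110 − 390 = 0 → C_y = -112.3 N.
ΣF_x = 0: C_x + 390 = 0 → C_x = -390.0 N.

C_x = -390.0 N, C_y = -112.3 N, D_y = 612.3 N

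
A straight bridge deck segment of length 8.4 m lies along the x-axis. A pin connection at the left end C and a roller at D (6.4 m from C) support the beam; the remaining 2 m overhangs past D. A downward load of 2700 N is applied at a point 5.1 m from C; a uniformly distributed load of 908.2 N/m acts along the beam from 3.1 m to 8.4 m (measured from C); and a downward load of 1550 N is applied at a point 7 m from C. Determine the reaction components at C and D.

Resultant of the distributed load: 908.2 × 5.3 = 4813.46 N at 5.75 m from C.
Moments about C: D_y·6.4 − 2700·5.1 − (908.2·5.3)·5.75 − 1550·7 = 0 → D_y = 52297.395/6.4 = 8171.47 ≈ 8171 N.
ΣF_y = 0: C_y + 8171.47 − 2700 − 908.2·5.3 − 1550 = 0 → C_y = 892.0 N.
ΣF_x = 0: no horizontal applied forces, so C_x = 0.

C_x = 0, C_y = 892.0 N, D_y = 8171 N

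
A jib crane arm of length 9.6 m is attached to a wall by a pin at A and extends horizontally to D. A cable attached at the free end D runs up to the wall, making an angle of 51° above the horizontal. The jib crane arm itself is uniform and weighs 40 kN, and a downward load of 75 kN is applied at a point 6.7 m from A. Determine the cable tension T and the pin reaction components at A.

T = 93.09 kN, A_x = 58.58 kN, A_y = 42.66 kN

ΣM about A: T·sin51°·9.6 − 40·4.8 − 75·6.7 = 0 → T = 694.5/(9.6·0.777146) = 93.089 ≈ 93.09 kN.
ΣF_x = 0: A_x − T·cos51° = 0 → A_x = 93.089 × 0.62932 = 58.58 kN.
ΣF_y = 0: A_y + T·sin51° − 40 − 75 = 0 → A_y = 115 − 93.089 × 0.777146 = 42.66 kN.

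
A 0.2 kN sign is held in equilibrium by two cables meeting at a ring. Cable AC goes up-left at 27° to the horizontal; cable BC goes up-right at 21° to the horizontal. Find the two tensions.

T_AC = 0.2513 kN, T_BC = 0.2398 kN

ΣF_x = 0: −T_AC·cos27° + T_BC·cos21° = 0 → T_BC = 0.954397·T_AC.
ΣF_y = 0: T_AC·sin27° + T_BC·sin21° = 0.2.
Substitute: T_AC·(0.45399 + 0.954397·0.358368) = 0.2 → T_AC = 0.251251 ≈ 0.2513 kN.
Then T_BC = 0.954397 × 0.251251 = 0.2398 kN.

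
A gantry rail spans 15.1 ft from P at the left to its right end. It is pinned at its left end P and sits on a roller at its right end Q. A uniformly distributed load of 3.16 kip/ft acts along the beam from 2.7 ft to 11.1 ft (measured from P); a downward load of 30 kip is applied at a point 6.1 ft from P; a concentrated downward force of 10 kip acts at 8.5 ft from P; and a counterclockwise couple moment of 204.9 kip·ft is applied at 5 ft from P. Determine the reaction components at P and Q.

P_x = 0, P_y = 50.24 kip, Q_y = 16.31 kip

Resultant of the distributed load: 3.16 × 8.4 = 26.544 kip at 6.9 ft from P.
Moments about P: Q_y·15.1 − (3.16·8.4)·6.9 − 30·6.1 − 10·8.5 + 204.9 = 0 → Q_y = 246.2536/15.1 = 16.3082 ≈ 16.31 kip.
ΣF_y = 0: P_y + 16.3082 − 3.16·8.4 − 30 − 10 = 0 → P_y = 50.24 kip.
ΣF_x = 0: no horizontal applied forces, so P_x = 0.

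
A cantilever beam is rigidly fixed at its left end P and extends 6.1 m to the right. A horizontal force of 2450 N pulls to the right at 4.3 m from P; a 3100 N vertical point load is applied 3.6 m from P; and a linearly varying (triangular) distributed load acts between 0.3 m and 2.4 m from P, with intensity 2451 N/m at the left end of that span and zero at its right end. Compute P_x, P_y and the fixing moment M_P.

Resultant of the triangular load: ½ × 2451 × 2.1 = 2573.55 N, acting at 1 m from P (one-third of the span from the peak).
ΣF_x = 0: P_x + 2450 = 0 → P_x = -2450 N.
ΣF_y = 0: P_y − 3100 − ½·2451·2.1 = 0 → P_y = 5674 N.
ΣM about P: M_P − 3100·3.6 − (½·2451·2.1)·1 = 0 → M_P = 13730 N·m.

P_x = -2450 N, P_y = 5674 N, M_P = 13730 N·m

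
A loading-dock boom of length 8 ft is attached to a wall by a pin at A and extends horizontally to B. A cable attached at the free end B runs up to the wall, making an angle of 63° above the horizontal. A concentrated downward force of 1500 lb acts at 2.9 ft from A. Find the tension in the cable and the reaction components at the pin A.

ΣM about A: T·sin63°·8 − 1500·2.9 = 0 → T = 4350/(8·0.891007) = 610.265 ≈ 610.3 lb.
ΣF_x = 0: A_x − T·cos63° = 0 → A_x = 610.265 × 0.45399 = 277.1 lb.
ΣF_y = 0: A_y + T·sin63° − 1500 = 0 → A_y = 1500 − 610.265 × 0.891007 = 956.2 lb.

T = 610.3 lb, A_x = 277.1 lb, A_y = 956.2 lb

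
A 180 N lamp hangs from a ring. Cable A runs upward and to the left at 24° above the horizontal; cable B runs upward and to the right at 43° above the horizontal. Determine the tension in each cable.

ΣF_x = 0: −T_A·cos24° + T_B·cos43° = 0 → T_B = 1.24912·T_A.
ΣF_y = 0: T_A·sin24° + T_B·sin43° = 180.
Substitute: T_A·(0.406737 + 1.24912·0.681998) = 180 → T_A = 143.012 ≈ 143.0 N.
Then T_B = 1.24912 × 143.012 = 178.6 N.

T_A = 143.0 N, T_B = 178.6 N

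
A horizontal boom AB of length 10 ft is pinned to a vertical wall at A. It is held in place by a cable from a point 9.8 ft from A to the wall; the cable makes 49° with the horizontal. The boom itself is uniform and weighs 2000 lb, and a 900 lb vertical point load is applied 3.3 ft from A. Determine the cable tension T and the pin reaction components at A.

T = 1754 lb, A_x = 1150 lb, A_y = 1577 lb

ΣM about A: T·sin49°·9.8 − 2000·5 − 900·3.3 = 0 → T = 12970/(9.8·0.75471) = 1753.61 ≈ 1754 lb.
ΣF_x = 0: A_x − T·cos49° = 0 → A_x = 1753.61 × 0.656059 = 1150 lb.
ΣF_y = 0: A_y + T·sin49° − 2000 − 900 = 0 → A_y = 2900 − 1753.61 × 0.75471 = 1577 lb.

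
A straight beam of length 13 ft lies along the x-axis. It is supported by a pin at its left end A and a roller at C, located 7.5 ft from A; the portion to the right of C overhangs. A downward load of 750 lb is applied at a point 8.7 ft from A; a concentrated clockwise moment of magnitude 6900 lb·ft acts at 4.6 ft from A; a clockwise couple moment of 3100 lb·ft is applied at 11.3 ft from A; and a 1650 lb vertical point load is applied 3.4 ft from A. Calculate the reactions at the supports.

Taking moments about A: C_y·7.5 − 750·8.7 − 6900 − 3100 − 1650·3.4 = 0 → C_y = 22135/7.5 = 2951.33 ≈ 2951 lb.
ΣF_y = 0: A_y + 2951.33 − 750 − 1650 = 0 → A_y = -551.3 lb.
ΣF_x = 0: no horizontal applied forces, so A_x = 0.

A_x = 0, A_y = -551.3 lb, C_y = 2951 lb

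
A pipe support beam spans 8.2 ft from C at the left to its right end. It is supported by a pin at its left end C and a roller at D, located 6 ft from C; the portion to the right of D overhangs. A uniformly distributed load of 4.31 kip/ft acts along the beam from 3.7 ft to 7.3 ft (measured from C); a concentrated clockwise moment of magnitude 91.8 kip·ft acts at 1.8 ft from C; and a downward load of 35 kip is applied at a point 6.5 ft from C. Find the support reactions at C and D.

C_x = 0, C_y = -16.92 kip, D_y = 67.44 kip

Resultant of the distributed load: 4.31 × 3.6 = 15.516 kip at 5.5 ft from C.
Taking moments about C: D_y·6 − (4.31·3.6)·5.5 − 91.8 − 35·6.5 = 0 → D_y = 404.638/6 = 67.4397 ≈ 67.44 kip.
ΣF_y = 0: C_y + 67.4397 − 4.31·3.6 − 35 = 0 → C_y = -16.92 kip.
ΣF_x = 0: no horizontal applied forces, so C_x = 0.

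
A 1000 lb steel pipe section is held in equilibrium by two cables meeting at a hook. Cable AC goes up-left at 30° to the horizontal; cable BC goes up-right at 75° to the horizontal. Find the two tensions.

ΣF_x = 0: −T_AC·cos30° + T_BC·cos75° = 0 → T_BC = 3.34607·T_AC.
ΣF_y = 0: T_AC·sin30° + T_BC·sin75° = 1000.
Substitute: T_AC·(0.5 + 3.34607·0.965926) = 1000 → T_AC = 267.949 ≈ 267.9 lb.
Then T_BC = 3.34607 × 267.949 = 896.6 lb.

T_AC = 267.9 lb, T_BC = 896.6 lb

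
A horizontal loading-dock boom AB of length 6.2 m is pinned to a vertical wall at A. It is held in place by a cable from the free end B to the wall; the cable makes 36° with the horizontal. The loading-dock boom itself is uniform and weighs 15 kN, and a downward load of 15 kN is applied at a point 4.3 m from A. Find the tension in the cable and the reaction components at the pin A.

T = 30.46 kN, A_x = 24.64 kN, A_y = 12.10 kN

ΣM about A: T·sin36°·6.2 − 15·3.1 − 15·4.3 = 0 → T = 111/(6.2·0.587785) = 30.4588 ≈ 30.46 kN.
ΣF_x = 0: A_x − T·cos36° = 0 → A_x = 30.4588 × 0.809017 = 24.64 kN.
ΣF_y = 0: A_y + T·sin36° − 15 − 15 = 0 → A_y = 30 − 30.4588 × 0.587785 = 12.10 kN.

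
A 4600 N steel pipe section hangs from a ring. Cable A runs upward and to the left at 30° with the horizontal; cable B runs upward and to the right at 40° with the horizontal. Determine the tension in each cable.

ΣF_x = 0: −T_A·cos30° + T_B·cos40° = 0 → T_B = 1.13052·T_A.
ΣF_y = 0: T_A·sin30° + T_B·sin40° = 4600.
Substitute: T_A·(0.5 + 1.13052·0.642788) = 4600 → T_A = 3749.94 ≈ 3750 N.
Then T_B = 1.13052 × 3749.94 = 4239 N.

T_A = 3750 N, T_B = 4239 N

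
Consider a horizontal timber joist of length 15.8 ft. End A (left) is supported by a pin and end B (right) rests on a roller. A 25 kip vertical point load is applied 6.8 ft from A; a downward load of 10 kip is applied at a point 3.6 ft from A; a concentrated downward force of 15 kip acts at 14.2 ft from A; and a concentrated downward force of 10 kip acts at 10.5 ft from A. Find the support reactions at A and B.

A_x = 0, A_y = 26.84 kip, B_y = 33.16 kip

Taking moments about A: B_y·15.8 − 25·6.8 − 10·3.6 − 15·14.2 − 10·10.5 = 0 → B_y = 524/15.8 = 33.1646 ≈ 33.16 kip.
ΣF_y = 0: A_y + 33.1646 − 25 − 10 − 15 − 10 = 0 → A_y = 26.84 kip.
ΣF_x = 0: no horizontal applied forces, so A_x = 0.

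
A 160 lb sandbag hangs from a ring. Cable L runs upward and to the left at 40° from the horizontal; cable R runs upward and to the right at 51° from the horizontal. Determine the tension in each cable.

ΣF_x = 0: −T_L·cos40° + T_R·cos51° = 0 → T_R = 1.21726·T_L.
ΣF_y = 0: T_L·sin40° + T_R·sin51° = 160.
Substitute: T_L·(0.642788 + 1.21726·0.777146) = 160 → T_L = 100.706 ≈ 100.7 lb.
Then T_R = 1.21726 × 100.706 = 122.6 lb.

T_L = 100.7 lb, T_R = 122.6 lb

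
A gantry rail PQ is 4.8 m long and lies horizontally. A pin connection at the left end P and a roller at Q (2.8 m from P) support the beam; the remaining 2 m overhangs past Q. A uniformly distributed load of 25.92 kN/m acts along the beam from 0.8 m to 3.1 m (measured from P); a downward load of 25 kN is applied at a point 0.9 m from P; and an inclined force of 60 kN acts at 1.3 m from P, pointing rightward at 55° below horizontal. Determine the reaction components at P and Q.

P_x = -34.41 kN, P_y = 61.39 kN, Q_y = 72.37 kN

Resultant of the distributed load: 25.92 × 2.3 = 59.616 kN at 1.95 m from P.
Taking moments about P: Q_y·2.8 − (25.92·2.3)·1.95 − 25·0.9 − 60·sin55°·1.3 = 0 → Q_y = 202.645/2.8 = 72.3732 ≈ 72.37 kN.
ΣF_y = 0: P_y + 72.3732 − 25.92·2.3 − 25 − 60·sin55° = 0 → P_y = 61.39 kN.
ΣF_x = 0: P_x + 60·cos55° = 0 → P_x = -34.41 kN.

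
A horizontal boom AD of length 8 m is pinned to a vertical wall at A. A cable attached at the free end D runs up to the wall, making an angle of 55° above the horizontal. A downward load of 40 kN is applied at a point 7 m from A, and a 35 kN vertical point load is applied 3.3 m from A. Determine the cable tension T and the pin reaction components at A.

ΣM about A: T·sin55°·8 − 40·7 − 35·3.3 = 0 → T = 395.5/(8·0.819152) = 60.352 ≈ 60.35 kN.
ΣF_x = 0: A_x − T·cos55° = 0 → A_x = 60.352 × 0.573576 = 34.62 kN.
ΣF_y = 0: A_y + T·sin55° − 40 − 35 = 0 → A_y = 75 − 60.352 × 0.819152 = 25.56 kN.

T = 60.35 kN, A_x = 34.62 kN, A_y = 25.56 kN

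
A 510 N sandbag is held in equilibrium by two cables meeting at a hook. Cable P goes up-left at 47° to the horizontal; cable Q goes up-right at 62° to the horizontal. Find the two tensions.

T_P = 253.2 N, T_Q = 367.9 N

ΣF_x = 0: −T_P·cos47° + T_Q·cos62° = 0 → T_Q = 1.45269·T_P.
ΣF_y = 0: T_P·sin47° + T_Q·sin62° = 510.
Substitute: T_P·(0.731354 + 1.45269·0.882948) = 510 → T_P = 253.227 ≈ 253.2 N.
Then T_Q = 1.45269 × 253.227 = 367.9 N.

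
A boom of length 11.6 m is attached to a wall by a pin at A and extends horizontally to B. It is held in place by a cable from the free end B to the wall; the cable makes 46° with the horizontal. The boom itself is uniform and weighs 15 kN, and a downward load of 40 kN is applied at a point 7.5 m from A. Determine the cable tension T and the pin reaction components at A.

T = 46.38 kN, A_x = 32.22 kN, A_y = 21.64 kN

ΣM about A: T·sin46°·11.6 − 15·5.8 − 40·7.5 = 0 → T = 387/(11.6·0.71934) = 46.3787 ≈ 46.38 kN.
ΣF_x = 0: A_x − T·cos46° = 0 → A_x = 46.3787 × 0.694658 = 32.22 kN.
ΣF_y = 0: A_y + T·sin46° − 15 − 40 = 0 → A_y = 55 − 46.3787 × 0.71934 = 21.64 kN.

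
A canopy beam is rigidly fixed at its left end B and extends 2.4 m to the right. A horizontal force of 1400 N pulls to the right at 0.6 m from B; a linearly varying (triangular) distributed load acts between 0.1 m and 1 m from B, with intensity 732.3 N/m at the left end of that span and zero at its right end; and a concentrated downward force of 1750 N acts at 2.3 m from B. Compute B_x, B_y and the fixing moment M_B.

B_x = -1400 N, B_y = 2080 N, M_B = 4157 N·m

Resultant of the triangular load: ½ × 732.3 × 0.9 = 329.535 N, acting at 0.4 m from B (one-third of the span from the peak).
ΣF_x = 0: B_x + 1400 = 0 → B_x = -1400 N.
ΣF_y = 0: B_y − ½·732.3·0.9 − 1750 = 0 → B_y = 2080 N.
ΣM about B: M_B − (½·732.3·0.9)·0.4 − 1750·2.3 = 0 → M_B = 4157 N·m.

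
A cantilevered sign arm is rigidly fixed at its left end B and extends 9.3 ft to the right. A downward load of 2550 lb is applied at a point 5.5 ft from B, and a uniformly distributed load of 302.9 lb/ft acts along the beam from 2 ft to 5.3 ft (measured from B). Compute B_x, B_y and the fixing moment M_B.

B_x = 0, B_y = 3550 lb, M_B = 17670 lb·ft

Resultant of the distributed load: 302.9 × 3.3 = 999.57 lb at 3.65 ft from B.
ΣF_x = 0: B_x = 0.
ΣF_y = 0: B_y − 2550 − 302.9·3.3 = 0 → B_y = 3550 lb.
ΣM about B: M_B − 2550·5.5 − (302.9·3.3)·3.65 = 0 → M_B = 17670 lb·ft.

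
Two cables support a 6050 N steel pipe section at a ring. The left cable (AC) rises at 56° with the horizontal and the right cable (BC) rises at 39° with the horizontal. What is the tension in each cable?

T_AC = 4720 N, T_BC = 3396 N

ΣF_x = 0: −T_AC·cos56° + T_BC·cos39° = 0 → T_BC = 0.719547·T_AC.
ΣF_y = 0: T_AC·sin56° + T_BC·sin39° = 6050.
Substitute: T_AC·(0.829038 + 0.719547·0.62932) = 6050 → T_AC = 4719.69 ≈ 4720 N.
Then T_BC = 0.719547 × 4719.69 = 3396 N.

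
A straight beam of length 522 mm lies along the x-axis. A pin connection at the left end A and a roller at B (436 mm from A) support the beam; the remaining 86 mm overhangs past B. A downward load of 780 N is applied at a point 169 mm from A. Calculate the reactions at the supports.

Taking moments about A: B_y·436 − 780·169 = 0 → B_y = 131820/436 = 302.339 ≈ 302.3 N.
ΣF_y = 0: A_y + 302.339 − 780 = 0 → A_y = 477.7 N.
ΣF_x = 0: no horizontal applied forces, so A_x = 0.

A_x = 0, A_y = 477.7 N, B_y = 302.3 N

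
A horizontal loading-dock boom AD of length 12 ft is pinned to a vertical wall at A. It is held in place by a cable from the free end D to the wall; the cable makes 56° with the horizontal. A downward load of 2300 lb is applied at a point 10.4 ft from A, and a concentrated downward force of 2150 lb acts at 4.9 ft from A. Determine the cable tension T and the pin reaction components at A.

T = 3463 lb, A_x = 1937 lb, A_y = 1579 lb

ΣM about A: T·sin56°·12 − 2300·10.4 − 2150·4.9 = 0 → T = 34455/(12·0.829038) = 3463.35 ≈ 3463 lb.
ΣF_x = 0: A_x − T·cos56° = 0 → A_x = 3463.35 × 0.559193 = 1937 lb.
ΣF_y = 0: A_y + T·sin56° − 2300 − 2150 = 0 → A_y = 4450 − 3463.35 × 0.829038 = 1579 lb.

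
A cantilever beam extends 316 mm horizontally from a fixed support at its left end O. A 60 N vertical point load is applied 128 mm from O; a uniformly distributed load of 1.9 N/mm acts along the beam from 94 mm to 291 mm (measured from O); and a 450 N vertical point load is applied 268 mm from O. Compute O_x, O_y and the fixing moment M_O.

O_x = 0, O_y = 884.3 N, M_O = 200300 N·mm

Resultant of the distributed load: 1.9 × 197 = 374.3 N at 192.5 mm from O.
ΣF_x = 0: O_x = 0.
ΣF_y = 0: O_y − 60 − 1.9·197 − 450 = 0 → O_y = 884.3 N.
ΣM about O: M_O − 60·128 − (1.9·197)·192.5 − 450·268 = 0 → M_O = 200300 N·mm.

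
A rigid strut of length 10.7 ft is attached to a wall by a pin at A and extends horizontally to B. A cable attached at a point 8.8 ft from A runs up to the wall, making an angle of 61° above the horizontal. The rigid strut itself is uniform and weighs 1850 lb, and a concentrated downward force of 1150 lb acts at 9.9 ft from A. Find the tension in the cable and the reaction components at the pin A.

T = 2765 lb, A_x = 1341 lb, A_y = 581.5 lb

ΣM about A: T·sin61°·8.8 − 1850·5.35 − 1150·9.9 = 0 → T = 21282.5/(8.8·0.87462) = 2765.16 ≈ 2765 lb.
ΣF_x = 0: A_x − T·cos61° = 0 → A_x = 2765.16 × 0.48481 = 1341 lb.
ΣF_y = 0: A_y + T·sin61° − 1850 − 1150 = 0 → A_y = 3000 − 2765.16 × 0.87462 = 581.5 lb.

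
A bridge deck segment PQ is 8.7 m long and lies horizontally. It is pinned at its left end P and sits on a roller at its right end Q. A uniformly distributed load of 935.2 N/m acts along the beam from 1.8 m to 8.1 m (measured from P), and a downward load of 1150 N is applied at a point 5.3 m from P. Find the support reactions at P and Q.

Resultant of the distributed load: 935.2 × 6.3 = 5891.76 N at 4.95 m from P.
ΣM about P: Q_y·8.7 − (935.2·6.3)·4.95 − 1150·5.3 = 0 → Q_y = 35259.212/8.7 = 4052.78 ≈ 4053 N.
ΣF_y = 0: P_y + 4052.78 − 935.2·6.3 − 1150 = 0 → P_y = 2989 N.
ΣF_x = 0: no horizontal applied forces, so P_x = 0.

P_x = 0, P_y = 2989 N, Q_y = 4053 N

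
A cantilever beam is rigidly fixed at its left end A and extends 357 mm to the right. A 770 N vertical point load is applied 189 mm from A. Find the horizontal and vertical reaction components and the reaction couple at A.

A_x = 0, A_y = 770.0 N, M_A = 145500 N·mm

ΣF_x = 0: A_x = 0.
ΣF_y = 0: A_y − 770 = 0 → A_y = 770.0 N.
ΣM about A: M_A − 770·189 = 0 → M_A = 145500 N·mm.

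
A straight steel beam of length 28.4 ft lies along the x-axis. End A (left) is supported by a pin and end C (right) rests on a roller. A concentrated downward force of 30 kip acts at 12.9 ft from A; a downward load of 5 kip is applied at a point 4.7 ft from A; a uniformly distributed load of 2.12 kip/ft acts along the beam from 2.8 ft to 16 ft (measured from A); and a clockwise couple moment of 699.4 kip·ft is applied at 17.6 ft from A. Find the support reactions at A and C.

Resultant of the distributed load: 2.12 × 13.2 = 27.984 kip at 9.4 ft from A.
Moments about A: C_y·28.4 − 30·12.9 − 5·4.7 − (2.12·13.2)·9.4 − 699.4 = 0 → C_y = 1372.9496/28.4 = 48.3433 ≈ 48.34 kip.
ΣF_y = 0: A_y + 48.3433 − 30 − 5 − 2.12·13.2 = 0 → A_y = 14.64 kip.
ΣF_x = 0: no horizontal applied forces, so A_x = 0.

A_x = 0, A_y = 14.64 kip, C_y = 48.34 kip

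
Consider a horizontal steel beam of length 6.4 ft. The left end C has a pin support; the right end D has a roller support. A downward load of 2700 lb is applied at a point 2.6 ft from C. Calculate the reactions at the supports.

C_x = 0, C_y = 1603 lb, D_y = 1097 lb

ΣM about C: D_y·6.4 − 2700·2.6 = 0 → D_y = 7020/6.4 = 1096.88 ≈ 1097 lb.
ΣF_y = 0: C_y + 1096.88 − 2700 = 0 → C_y = 1603 lb.
ΣF_x = 0: no horizontal applied forces, so C_x = 0.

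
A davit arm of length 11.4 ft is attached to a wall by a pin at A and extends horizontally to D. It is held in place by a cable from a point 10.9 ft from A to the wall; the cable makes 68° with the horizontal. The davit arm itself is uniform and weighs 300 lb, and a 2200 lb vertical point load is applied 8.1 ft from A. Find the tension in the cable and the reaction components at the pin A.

ΣM about A: T·sin68°·10.9 − 300·5.7 − 2200·8.1 = 0 → T = 19530/(10.9·0.927184) = 1932.46 ≈ 1932 lb.
ΣF_x = 0: A_x − T·cos68° = 0 → A_x = 1932.46 × 0.374607 = 723.9 lb.
ΣF_y = 0: A_y + T·sin68° − 300 − 2200 = 0 → A_y = 2500 − 1932.46 × 0.927184 = 708.3 lb.

T = 1932 lb, A_x = 723.9 lb, A_y = 708.3 lb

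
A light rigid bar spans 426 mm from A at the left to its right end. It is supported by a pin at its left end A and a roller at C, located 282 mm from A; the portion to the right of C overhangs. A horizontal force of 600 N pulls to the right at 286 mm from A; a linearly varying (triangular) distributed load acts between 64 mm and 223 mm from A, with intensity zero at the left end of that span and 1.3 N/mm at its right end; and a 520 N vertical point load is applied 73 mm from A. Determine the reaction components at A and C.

Resultant of the triangular load: ½ × 1.3 × 159 = 103.35 N, acting at 170 mm from A (one-third of the span from the peak).
Moments about A: C_y·282 − (½·1.3·159)·170 − 520·73 = 0 → C_y = 55529.5/282 = 196.913 ≈ 196.9 N.
ΣF_y = 0: A_y + 196.913 − ½·1.3·159 − 520 = 0 → A_y = 426.4 N.
ΣF_x = 0: A_x + 600 = 0 → A_x = -600.0 N.

A_x = -600.0 N, A_y = 426.4 N, C_y = 196.9 N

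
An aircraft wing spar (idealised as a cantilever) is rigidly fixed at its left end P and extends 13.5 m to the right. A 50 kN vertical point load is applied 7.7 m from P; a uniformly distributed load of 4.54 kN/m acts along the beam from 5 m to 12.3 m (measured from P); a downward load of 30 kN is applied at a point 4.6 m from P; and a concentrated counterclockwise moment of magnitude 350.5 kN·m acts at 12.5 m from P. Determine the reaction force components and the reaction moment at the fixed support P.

Resultant of the distributed load: 4.54 × 7.3 = 33.142 kN at 8.65 m from P.
ΣF_x = 0: P_x = 0.
ΣF_y = 0: P_y − 50 − 4.54·7.3 − 30 = 0 → P_y = 113.1 kN.
ΣM about P: M_P − 50·7.7 − (4.54·7.3)·8.65 − 30·4.6 + 350.5 = 0 → M_P = 459.2 kN·m.

P_x = 0, P_y = 113.1 kN, M_P = 459.2 kN·m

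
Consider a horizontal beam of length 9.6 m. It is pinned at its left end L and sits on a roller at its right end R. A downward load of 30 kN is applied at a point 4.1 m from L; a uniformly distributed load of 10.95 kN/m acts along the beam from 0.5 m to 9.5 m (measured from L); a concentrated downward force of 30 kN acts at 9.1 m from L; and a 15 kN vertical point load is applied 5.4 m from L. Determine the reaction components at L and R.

Resultant of the distributed load: 10.95 × 9 = 98.55 kN at 5 m from L.
Moments about L: R_y·9.6 − 30·4.1 − (10.95·9)·5 − 30·9.1 − 15·5.4 = 0 → R_y = 969.75/9.6 = 101.016 ≈ 101.0 kN.
ΣF_y = 0: L_y + 101.016 − 30 − 10.95·9 − 30 − 15 = 0 → L_y = 72.53 kN.
ΣF_x = 0: no horizontal applied forces, so L_x = 0.

L_x = 0, L_y = 72.53 kN, R_y = 101.0 kN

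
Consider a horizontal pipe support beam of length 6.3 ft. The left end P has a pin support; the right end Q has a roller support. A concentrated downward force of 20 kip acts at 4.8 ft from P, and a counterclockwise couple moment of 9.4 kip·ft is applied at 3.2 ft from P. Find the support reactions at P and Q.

P_x = 0, P_y = 6.254 kip, Q_y = 13.75 kip

ΣM about P: Q_y·6.3 − 20·4.8 + 9.4 = 0 → Q_y = 86.6/6.3 = 13.746 ≈ 13.75 kip.
ΣF_y = 0: P_y + 13.746 − 20 = 0 → P_y = 6.254 kip.
ΣF_x = 0: no horizontal applied forces, so P_x = 0.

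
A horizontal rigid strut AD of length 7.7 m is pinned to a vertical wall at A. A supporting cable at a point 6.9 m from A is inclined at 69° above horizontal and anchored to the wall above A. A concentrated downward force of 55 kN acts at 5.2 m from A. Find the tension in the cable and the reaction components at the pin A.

T = 44.40 kN, A_x = 15.91 kN, A_y = 13.55 kN

ΣM about A: T·sin69°·6.9 − 55·5.2 = 0 → T = 286/(6.9·0.93358) = 44.3982 ≈ 44.40 kN.
ΣF_x = 0: A_x − T·cos69° = 0 → A_x = 44.3982 × 0.358368 = 15.91 kN.
ΣF_y = 0: A_y + T·sin69° − 55 = 0 → A_y = 55 − 44.3982 × 0.93358 = 13.55 kN.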